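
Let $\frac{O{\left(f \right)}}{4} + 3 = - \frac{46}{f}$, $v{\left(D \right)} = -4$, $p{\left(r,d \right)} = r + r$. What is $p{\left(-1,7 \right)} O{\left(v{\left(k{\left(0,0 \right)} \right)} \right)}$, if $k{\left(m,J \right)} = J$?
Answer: $-68$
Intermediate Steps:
$p{\left(r,d \right)} = 2 r$
$O{\left(f \right)} = -12 - \frac{184}{f}$ ($O{\left(f \right)} = -12 + 4 \left(- \frac{46}{f}\right) = -12 - \frac{184}{f}$)
$p{\left(-1,7 \right)} O{\left(v{\left(k{\left(0,0 \right)} \right)} \right)} = 2 \left(-1\right) \left(-12 - \frac{184}{-4}\right) = - 2 \left(-12 - -46\right) = - 2 \left(-12 + 46\right) = \left(-2\right) 34 = -68$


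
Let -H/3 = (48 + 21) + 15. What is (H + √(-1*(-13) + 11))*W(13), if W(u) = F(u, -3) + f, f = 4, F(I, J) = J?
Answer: -252 + 2*√6 ≈ -247.10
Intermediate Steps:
W(u) = 1 (W(u) = -3 + 4 = 1)
H = -252 (H = -3*((48 + 21) + 15) = -3*(69 + 15) = -3*84 = -252)
(H + √(-1*(-13) + 11))*W(13) = (-252 + √(-1*(-13) + 11))*1 = (-252 + √(13 + 11))*1 = (-252 + √24)*1 = (-252 + 2*√6)*1 = -252 + 2*√6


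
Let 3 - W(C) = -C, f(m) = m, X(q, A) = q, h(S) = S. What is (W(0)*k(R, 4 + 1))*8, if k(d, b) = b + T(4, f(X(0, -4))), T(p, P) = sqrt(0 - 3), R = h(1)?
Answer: 120 + 24*I*sqrt(3) ≈ 120.0 + 41.569*I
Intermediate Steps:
R = 1
T(p, P) = I*sqrt(3) (T(p, P) = sqrt(-3) = I*sqrt(3))
k(d, b) = b + I*sqrt(3)
W(C) = 3 + C (W(C) = 3 - (-1)*C = 3 + C)
(W(0)*k(R, 4 + 1))*8 = ((3 + 0)*((4 + 1) + I*sqrt(3)))*8 = (3*(5 + I*sqrt(3)))*8 = (15 + 3*I*sqrt(3))*8 = 120 + 24*I*sqrt(3)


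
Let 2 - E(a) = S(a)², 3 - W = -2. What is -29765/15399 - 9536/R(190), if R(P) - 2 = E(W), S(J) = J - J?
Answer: -36740981/15399 ≈ -2385.9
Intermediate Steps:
S(J) = 0
W = 5 (W = 3 - 1*(-2) = 3 + 2 = 5)
E(a) = 2 (E(a) = 2 - 1*0² = 2 - 1*0 = 2 + 0 = 2)
R(P) = 4 (R(P) = 2 + 2 = 4)
-29765/15399 - 9536/R(190) = -29765/15399 - 9536/4 = -29765*1/15399 - 9536*¼ = -29765/15399 - 2384 = -36740981/15399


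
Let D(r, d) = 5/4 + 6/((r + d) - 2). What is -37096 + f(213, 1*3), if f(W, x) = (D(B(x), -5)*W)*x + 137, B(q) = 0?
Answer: -1027823/28 ≈ -36708.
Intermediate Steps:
D(r, d) = 5/4 + 6/(-2 + d + r) (D(r, d) = 5*(1/4) + 6/((d + r) - 2) = 5/4 + 6/(-2 + d + r))
f(W, x) = 137 + 11*W*x/28 (f(W, x) = (((14 + 5*(-5) + 5*0)/(4*(-2 - 5 + 0)))*W)*x + 137 = (((1/4)*(14 - 25 + 0)/(-7))*W)*x + 137 = (((1/4)*(-1/7)*(-11))*W)*x + 137 = (11*W/28)*x + 137 = 11*W*x/28 + 137 = 137 + 11*W*x/28)
-37096 + f(213, 1*3) = -37096 + (137 + (11/28)*213*(1*3)) = -37096 + (137 + (11/28)*213*3) = -37096 + (137 + 7029/28) = -37096 + 10865/28 = -1027823/28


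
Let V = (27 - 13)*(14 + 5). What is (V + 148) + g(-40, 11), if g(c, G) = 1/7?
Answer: 2899/7 ≈ 414.14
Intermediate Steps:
g(c, G) = 1/7
V = 266 (V = 14*19 = 266)
(V + 148) + g(-40, 11) = (266 + 148) + 1/7 = 414 + 1/7 = 2899/7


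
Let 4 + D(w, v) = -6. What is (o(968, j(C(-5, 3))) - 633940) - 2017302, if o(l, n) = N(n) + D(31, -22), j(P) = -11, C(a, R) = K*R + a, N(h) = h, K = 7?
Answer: -2651263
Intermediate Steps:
C(a, R) = a + 7*R (C(a, R) = 7*R + a = a + 7*R)
D(w, v) = -10 (D(w, v) = -4 - 6 = -10)
o(l, n) = -10 + n (o(l, n) = n - 10 = -10 + n)
(o(968, j(C(-5, 3))) - 633940) - 2017302 = ((-10 - 11) - 633940) - 2017302 = (-21 - 633940) - 2017302 = -633961 - 2017302 = -2651263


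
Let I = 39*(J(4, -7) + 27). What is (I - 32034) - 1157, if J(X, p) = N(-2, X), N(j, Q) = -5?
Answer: -32333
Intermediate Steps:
J(X, p) = -5
I = 858 (I = 39*(-5 + 27) = 39*22 = 858)
(I - 32034) - 1157 = (858 - 32034) - 1157 = -31176 - 1157 = -32333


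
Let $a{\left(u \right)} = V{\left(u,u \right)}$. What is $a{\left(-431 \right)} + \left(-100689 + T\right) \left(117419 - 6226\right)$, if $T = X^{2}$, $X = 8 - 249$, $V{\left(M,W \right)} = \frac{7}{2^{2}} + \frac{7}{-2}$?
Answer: $- \frac{18950845383}{4} \approx -4.7377 \cdot 10^{9}$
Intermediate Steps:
$V{\left(M,W \right)} = - \frac{7}{4}$ ($V{\left(M,W \right)} = \frac{7}{4} + 7 \left(- \frac{1}{2}\right) = 7 \cdot \frac{1}{4} - \frac{7}{2} = \frac{7}{4} - \frac{7}{2} = - \frac{7}{4}$)
$a{\left(u \right)} = - \frac{7}{4}$
$X = -241$ ($X = 8 - 249 = -241$)
$T = 58081$ ($T = \left(-241\right)^{2} = 58081$)
$a{\left(-431 \right)} + \left(-100689 + T\right) \left(117419 - 6226\right) = - \frac{7}{4} + \left(-100689 + 58081\right) \left(117419 - 6226\right) = - \frac{7}{4} - 4737711344 = - \frac{18950845383}{4}$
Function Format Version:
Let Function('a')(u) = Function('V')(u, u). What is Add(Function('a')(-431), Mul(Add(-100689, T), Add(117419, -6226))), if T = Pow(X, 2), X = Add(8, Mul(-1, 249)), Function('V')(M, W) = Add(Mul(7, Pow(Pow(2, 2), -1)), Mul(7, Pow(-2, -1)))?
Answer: Rational(-18950845383, 4) ≈ -4.7377e+9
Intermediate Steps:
Function('V')(M, W) = Rational(-7, 4) (Function('V')(M, W) = Add(Mul(7, Pow(4, -1)), Mul(7, Rational(-1, 2))) = Add(Mul(7, Rational(1, 4)), Rational(-7, 2)) = Add(Rational(7, 4), Rational(-7, 2)) = Rational(-7, 4))
Function('a')(u) = Rational(-7, 4)
X = -241 (X = Add(8, -249) = -241)
T = 58081 (T = Pow(-241, 2) = 58081)
Add(Function('a')(-431), Mul(Add(-100689, T), Add(117419, -6226))) = Add(Rational(-7, 4), Mul(Add(-100689, 58081), Add(117419, -6226))) = Add(Rational(-7, 4), Mul(-42608, 111193)) = Add(Rational(-7, 4), -4737711344) = Rational(-18950845383, 4)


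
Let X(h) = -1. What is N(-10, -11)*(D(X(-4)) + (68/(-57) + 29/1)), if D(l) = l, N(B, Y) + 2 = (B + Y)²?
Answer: 670792/57 ≈ 11768.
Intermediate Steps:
N(B, Y) = -2 + (B + Y)²
N(-10, -11)*(D(X(-4)) + (68/(-57) + 29/1)) = (-2 + (-10 - 11)²)*(-1 + (68/(-57) + 29/1)) = (-2 + (-21)²)*(-1 + (68*(-1/57) + 29*1)) = (-2 + 441)*(-1 + (-68/57 + 29)) = 439*(-1 + 1585/57) = 439*(1528/57) = 670792/57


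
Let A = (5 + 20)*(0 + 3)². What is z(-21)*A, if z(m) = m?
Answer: -4725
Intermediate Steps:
A = 225 (A = 25*3² = 25*9 = 225)
z(-21)*A = -21*225 = -4725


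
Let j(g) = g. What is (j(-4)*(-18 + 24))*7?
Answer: -168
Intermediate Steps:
(j(-4)*(-18 + 24))*7 = -4*(-18 + 24)*7 = -4*6*7 = -24*7 = -168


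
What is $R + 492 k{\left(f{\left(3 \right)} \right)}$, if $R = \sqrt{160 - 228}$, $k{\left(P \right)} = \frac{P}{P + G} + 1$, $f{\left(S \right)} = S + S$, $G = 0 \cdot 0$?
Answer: $984 + 2 i \sqrt{17} \approx 984.0 + 8.2462 i$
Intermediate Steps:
$G = 0$
$f{\left(S \right)} = 2 S$
$k{\left(P \right)} = 2$ ($k{\left(P \right)} = \frac{P}{P + 0} + 1 = \frac{P}{P} + 1 = 1 + 1 = 2$)
$R = 2 i \sqrt{17}$ ($R = \sqrt{-68} = 2 i \sqrt{17} \approx 8.2462 i$)
$R + 492 k{\left(f{\left(3 \right)} \right)} = 2 i \sqrt{17} + 492 \cdot 2 = 2 i \sqrt{17} + 984 = 984 + 2 i \sqrt{17}$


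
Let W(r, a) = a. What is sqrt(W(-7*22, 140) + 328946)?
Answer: sqrt(329086) ≈ 573.66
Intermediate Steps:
sqrt(W(-7*22, 140) + 328946) = sqrt(140 + 328946) = sqrt(329086)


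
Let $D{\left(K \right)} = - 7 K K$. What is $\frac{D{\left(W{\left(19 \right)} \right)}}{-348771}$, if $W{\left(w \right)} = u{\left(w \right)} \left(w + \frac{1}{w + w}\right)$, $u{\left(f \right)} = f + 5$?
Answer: $\frac{175636944}{41968777} \approx 4.1849$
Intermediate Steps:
$u{\left(f \right)} = 5 + f$
$W{\left(w \right)} = \left(5 + w\right) \left(w + \frac{1}{2 w}\right)$ ($W{\left(w \right)} = \left(5 + w\right) \left(w + \frac{1}{w + w}\right) = \left(5 + w\right) \left(w + \frac{1}{2 w}\right)$)
$D{\left(K \right)} = - 7 K^{2}$
$\frac{D{\left(W{\left(19 \right)} \right)}}{-348771} = \frac{\left(-7\right) \left(\frac{5 + 19 + 2 \cdot 19^{2} \left(5 + 19\right)}{2 \cdot 19}\right)^{2}}{-348771} = - 7 \left(\frac{1}{2} \cdot \frac{1}{19} \left(5 + 19 + 2 \cdot 361 \cdot 24\right)\right)^{2} \left(- \frac{1}{348771}\right) = - 7 \left(\frac{1}{2} \cdot \frac{1}{19} \left(5 + 19 + 17328\right)\right)^{2} \left(- \frac{1}{348771}\right) = - 7 \left(\frac{1}{2} \cdot \frac{1}{19} \cdot 17352\right)^{2} \left(- \frac{1}{348771}\right) = - 7 \left(\frac{8676}{19}\right)^{2} \left(- \frac{1}{348771}\right) = \left(-7\right) \frac{75272976}{361} \left(- \frac{1}{348771}\right) = \left(- \frac{526910832}{361}\right) \left(- \frac{1}{348771}\right) = \frac{175636944}{41968777}$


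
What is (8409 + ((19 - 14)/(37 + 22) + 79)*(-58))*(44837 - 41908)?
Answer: 660498287/59 ≈ 1.1195e+7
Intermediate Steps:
(8409 + ((19 - 14)/(37 + 22) + 79)*(-58))*(44837 - 41908) = (8409 + (5/59 + 79)*(-58))*2929 = (8409 + (4666/59)*(-58))*2929 = (8409 - 270628/59)*2929 = (225503/59)*2929 = 660498287/59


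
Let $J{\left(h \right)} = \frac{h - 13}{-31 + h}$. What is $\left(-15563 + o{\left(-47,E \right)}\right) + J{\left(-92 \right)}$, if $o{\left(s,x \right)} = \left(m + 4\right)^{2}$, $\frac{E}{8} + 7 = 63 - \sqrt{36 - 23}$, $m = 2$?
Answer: $- \frac{636572}{41} \approx -15526.0$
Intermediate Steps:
$E = 448 - 8 \sqrt{13}$ ($E = -56 + 8 \left(63 - \sqrt{36 - 23}\right) = -56 + 8 \left(63 - \sqrt{13}\right) = -56 + \left(504 - 8 \sqrt{13}\right) = 448 - 8 \sqrt{13} \approx 419.16$)
$o{\left(s,x \right)} = 36$ ($o{\left(s,x \right)} = \left(2 + 4\right)^{2} = 6^{2} = 36$)
$J{\left(h \right)} = \frac{-13 + h}{-31 + h}$
$\left(-15563 + o{\left(-47,E \right)}\right) + J{\left(-92 \right)} = \left(-15563 + 36\right) + \frac{-13 - 92}{-31 - 92} = -15527 + \frac{1}{-123} \left(-105\right) = -15527 - - \frac{35}{41} = -15527 + \frac{35}{41} = - \frac{636572}{41}$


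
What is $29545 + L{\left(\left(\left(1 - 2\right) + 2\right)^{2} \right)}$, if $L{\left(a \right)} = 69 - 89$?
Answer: $29525$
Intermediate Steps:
$L{\left(a \right)} = -20$ ($L{\left(a \right)} = 69 - 89 = -20$)
$29545 + L{\left(\left(\left(1 - 2\right) + 2\right)^{2} \right)} = 29545 - 20 = 29525$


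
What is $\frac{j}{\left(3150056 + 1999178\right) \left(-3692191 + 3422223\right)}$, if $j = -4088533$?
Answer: $\frac{4088533}{1390128404512} \approx 2.9411 \cdot 10^{-6}$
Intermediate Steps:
$\frac{j}{\left(3150056 + 1999178\right) \left(-3692191 + 3422223\right)} = - \frac{4088533}{\left(3150056 + 1999178\right) \left(-3692191 + 3422223\right)} = - \frac{4088533}{5149234 \left(-269968\right)} = - \frac{4088533}{-1390128404512} = \left(-4088533\right) \left(- \frac{1}{1390128404512}\right) = \frac{4088533}{1390128404512}$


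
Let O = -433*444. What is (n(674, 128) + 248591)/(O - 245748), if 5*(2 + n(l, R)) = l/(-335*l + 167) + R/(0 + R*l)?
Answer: -189014524112737/333033085380000 ≈ -0.56755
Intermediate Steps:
O = -192252
n(l, R) = -2 + 1/(5*l) + l/(5*(167 - 335*l)) (n(l, R) = -2 + (l/(-335*l + 167) + R/(0 + R*l))/5 = -2 + (l/(167 - 335*l) + R/((R*l)))/5 = -2 + (l/(167 - 335*l) + R*(1/(R*l)))/5 = -2 + (l/(167 - 335*l) + 1/l)/5 = -2 + (1/l + l/(167 - 335*l))/5 = -2 + (1/(5*l) + l/(5*(167 - 335*l))) = -2 + 1/(5*l) + l/(5*(167 - 335*l)))
(n(674, 128) + 248591)/(O - 245748) = ((⅕)*(-167 - 3351*674² + 2005*674)/(674*(-167 + 335*674)) + 248591)/(-192252 - 245748) = ((⅕)*(1/674)*(-167 - 3351*454276 + 1351370)/(-167 + 225790) + 248591)/(-438000) = ((⅕)*(1/674)*(-167 - 1522278876 + 1351370)/225623 + 248591)*(-1/438000) = ((⅕)*(1/674)*(1/225623)*(-1520927673) + 248591)*(-1/438000) = (-1520927673/760349510 + 248591)*(-1/438000) = (189014524112737/760349510)*(-1/438000) = -189014524112737/333033085380000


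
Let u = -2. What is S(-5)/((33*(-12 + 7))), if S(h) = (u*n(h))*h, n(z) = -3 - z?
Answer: -4/33 ≈ -0.12121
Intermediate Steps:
S(h) = h*(6 + 2*h) (S(h) = (-2*(-3 - h))*h = (6 + 2*h)*h = h*(6 + 2*h))
S(-5)/((33*(-12 + 7))) = (2*(-5)*(3 - 5))/((33*(-12 + 7))) = (2*(-5)*(-2))/((33*(-5))) = 20/(-165) = 20*(-1/165) = -4/33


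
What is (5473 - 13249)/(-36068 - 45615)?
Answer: 7776/81683 ≈ 0.095197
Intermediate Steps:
(5473 - 13249)/(-36068 - 45615) = -7776/(-81683) = -7776*(-1/81683) = 7776/81683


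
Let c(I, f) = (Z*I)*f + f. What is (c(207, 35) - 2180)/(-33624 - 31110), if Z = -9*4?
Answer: 87655/21578 ≈ 4.0622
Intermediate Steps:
Z = -36
c(I, f) = f - 36*I*f (c(I, f) = (-36*I)*f + f = -36*I*f + f = f - 36*I*f)
(c(207, 35) - 2180)/(-33624 - 31110) = (35*(1 - 36*207) - 2180)/(-33624 - 31110) = (35*(1 - 7452) - 2180)/(-64734) = (35*(-7451) - 2180)*(-1/64734) = (-260785 - 2180)*(-1/64734) = -262965*(-1/64734) = 87655/21578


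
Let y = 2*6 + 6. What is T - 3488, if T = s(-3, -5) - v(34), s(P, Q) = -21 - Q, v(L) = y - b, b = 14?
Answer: -3508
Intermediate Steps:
y = 18 (y = 12 + 6 = 18)
v(L) = 4 (v(L) = 18 - 1*14 = 18 - 14 = 4)
T = -20 (T = (-21 - 1*(-5)) - 1*4 = (-21 + 5) - 4 = -16 - 4 = -20)
T - 3488 = -20 - 3488 = -3508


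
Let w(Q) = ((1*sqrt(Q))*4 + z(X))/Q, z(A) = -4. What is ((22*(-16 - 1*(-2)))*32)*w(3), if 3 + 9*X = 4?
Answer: 39424/3 - 39424*sqrt(3)/3 ≈ -9620.1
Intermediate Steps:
X = 1/9 (X = -1/3 + (1/9)*4 = -1/3 + 4/9 = 1/9 ≈ 0.11111)
w(Q) = (-4 + 4*sqrt(Q))/Q (w(Q) = ((1*sqrt(Q))*4 - 4)/Q = (sqrt(Q)*4 - 4)/Q = (4*sqrt(Q) - 4)/Q = (-4 + 4*sqrt(Q))/Q)
((22*(-16 - 1*(-2)))*32)*w(3) = ((22*(-16 - 1*(-2)))*32)*(-4/3 + 4/sqrt(3)) = ((22*(-16 + 2))*32)*(-4*1/3 + 4*(sqrt(3)/3)) = ((22*(-14))*32)*(-4/3 + 4*sqrt(3)/3) = (-308*32)*(-4/3 + 4*sqrt(3)/3) = -9856*(-4/3 + 4*sqrt(3)/3) = 39424/3 - 39424*sqrt(3)/3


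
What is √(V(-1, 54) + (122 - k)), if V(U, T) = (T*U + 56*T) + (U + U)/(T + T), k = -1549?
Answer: √1503678/18 ≈ 68.125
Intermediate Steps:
V(U, T) = 56*T + T*U + U/T (V(U, T) = (56*T + T*U) + (2*U)/((2*T)) = (56*T + T*U) + (2*U)*(1/(2*T)) = (56*T + T*U) + U/T = 56*T + T*U + U/T)
√(V(-1, 54) + (122 - k)) = √((-1 + 54²*(56 - 1))/54 + (122 - 1*(-1549))) = √((-1 + 2916*55)/54 + (122 + 1549)) = √((-1 + 160380)/54 + 1671) = √((1/54)*160379 + 1671) = √(160379/54 + 1671) = √(250613/54) = √1503678/18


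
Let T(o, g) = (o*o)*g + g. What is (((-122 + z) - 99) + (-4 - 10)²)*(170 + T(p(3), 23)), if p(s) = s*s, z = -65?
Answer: -185040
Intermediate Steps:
p(s) = s²
T(o, g) = g + g*o² (T(o, g) = o²*g + g = g*o² + g = g + g*o²)
(((-122 + z) - 99) + (-4 - 10)²)*(170 + T(p(3), 23)) = (((-122 - 65) - 99) + (-4 - 10)²)*(170 + 23*(1 + (3²)²)) = ((-187 - 99) + (-14)²)*(170 + 23*(1 + 9²)) = (-286 + 196)*(170 + 23*(1 + 81)) = -90*(170 + 23*82) = -90*(170 + 1886) = -90*2056 = -185040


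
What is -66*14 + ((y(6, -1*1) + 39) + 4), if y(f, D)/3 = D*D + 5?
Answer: -863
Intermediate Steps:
y(f, D) = 15 + 3*D**2 (y(f, D) = 3*(D*D + 5) = 3*(D**2 + 5) = 3*(5 + D**2) = 15 + 3*D**2)
-66*14 + ((y(6, -1*1) + 39) + 4) = -66*14 + (((15 + 3*(-1*1)**2) + 39) + 4) = -33*28 + (((15 + 3*(-1)**2) + 39) + 4) = -924 + (((15 + 3*1) + 39) + 4) = -924 + (((15 + 3) + 39) + 4) = -924 + ((18 + 39) + 4) = -924 + (57 + 4) = -924 + 61 = -863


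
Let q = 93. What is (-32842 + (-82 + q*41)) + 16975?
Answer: -12136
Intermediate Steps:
(-32842 + (-82 + q*41)) + 16975 = (-32842 + (-82 + 93*41)) + 16975 = (-32842 + (-82 + 3813)) + 16975 = (-32842 + 3731) + 16975 = -29111 + 16975 = -12136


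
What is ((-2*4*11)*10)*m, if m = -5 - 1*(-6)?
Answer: -880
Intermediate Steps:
m = 1 (m = -5 + 6 = 1)
((-2*4*11)*10)*m = ((-2*4*11)*10)*1 = (-8*11*10)*1 = -88*10*1 = -880*1 = -880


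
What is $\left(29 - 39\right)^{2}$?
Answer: $100$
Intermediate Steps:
$\left(29 - 39\right)^{2} = \left(-10\right)^{2} = 100$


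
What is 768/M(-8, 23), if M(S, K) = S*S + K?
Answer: 256/29 ≈ 8.8276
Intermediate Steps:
M(S, K) = K + S² (M(S, K) = S² + K = K + S²)
768/M(-8, 23) = 768/(23 + (-8)²) = 768/(23 + 64) = 768/87 = 768*(1/87) = 256/29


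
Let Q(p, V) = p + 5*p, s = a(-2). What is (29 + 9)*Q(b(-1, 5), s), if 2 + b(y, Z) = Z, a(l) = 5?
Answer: 684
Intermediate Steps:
b(y, Z) = -2 + Z
s = 5
Q(p, V) = 6*p
(29 + 9)*Q(b(-1, 5), s) = (29 + 9)*(6*(-2 + 5)) = 38*(6*3) = 38*18 = 684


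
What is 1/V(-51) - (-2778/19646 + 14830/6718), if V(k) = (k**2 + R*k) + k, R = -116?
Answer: -577110259147/279339538962 ≈ -2.0660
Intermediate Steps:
V(k) = k**2 - 115*k (V(k) = (k**2 - 116*k) + k = k**2 - 115*k)
1/V(-51) - (-2778/19646 + 14830/6718) = 1/(-51*(-115 - 51)) - (-2778/19646 + 14830/6718) = 1/(-51*(-166)) - (-2778*1/19646 + 14830*(1/6718)) = 1/8466 - (-1389/9823 + 7415/3359) = 1/8466 - 1*68171894/32995457 = 1/8466 - 68171894/32995457 = -577110259147/279339538962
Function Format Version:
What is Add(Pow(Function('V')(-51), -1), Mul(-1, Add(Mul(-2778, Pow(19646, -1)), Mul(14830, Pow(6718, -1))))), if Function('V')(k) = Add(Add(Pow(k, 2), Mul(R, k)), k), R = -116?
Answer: Rational(-577110259147, 279339538962) ≈ -2.0660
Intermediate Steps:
Function('V')(k) = Add(Pow(k, 2), Mul(-115, k)) (Function('V')(k) = Add(Add(Pow(k, 2), Mul(-116, k)), k) = Add(Pow(k, 2), Mul(-115, k)))
Add(Pow(Function('V')(-51), -1), Mul(-1, Add(Mul(-2778, Pow(19646, -1)), Mul(14830, Pow(6718, -1))))) = Add(Pow(Mul(-51, Add(-115, -51)), -1), Mul(-1, Add(Mul(-2778, Pow(19646, -1)), Mul(14830, Pow(6718, -1))))) = Add(Pow(Mul(-51, -166), -1), Mul(-1, Add(Mul(-2778, Rational(1, 19646)), Mul(14830, Rational(1, 6718))))) = Add(Pow(8466, -1), Mul(-1, Add(Rational(-1389, 9823), Rational(7415, 3359)))) = Add(Rational(1, 8466), Mul(-1, Rational(68171894, 32995457))) = Add(Rational(1, 8466), Rational(-68171894, 32995457)) = Rational(-577110259147, 279339538962)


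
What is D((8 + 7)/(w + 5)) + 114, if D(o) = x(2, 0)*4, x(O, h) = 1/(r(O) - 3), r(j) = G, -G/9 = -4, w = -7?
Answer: 3766/33 ≈ 114.12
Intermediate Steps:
G = 36 (G = -9*(-4) = 36)
r(j) = 36
x(O, h) = 1/33 (x(O, h) = 1/(36 - 3) = 1/33)
D(o) = 4/33 (D(o) = (1/33)*4 = 4/33)
D((8 + 7)/(w + 5)) + 114 = 4/33 + 114 = 3766/33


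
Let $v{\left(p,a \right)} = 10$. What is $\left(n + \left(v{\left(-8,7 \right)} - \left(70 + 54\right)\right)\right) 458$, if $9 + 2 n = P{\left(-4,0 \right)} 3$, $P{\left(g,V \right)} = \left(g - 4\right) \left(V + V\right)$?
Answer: $-54273$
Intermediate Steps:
$P{\left(g,V \right)} = 2 V \left(-4 + g\right)$ ($P{\left(g,V \right)} = \left(-4 + g\right) 2 V = 2 V \left(-4 + g\right)$)
$n = - \frac{9}{2}$ ($n = - \frac{9}{2} + \frac{2 \cdot 0 \left(-4 - 4\right) 3}{2} = - \frac{9}{2} + \frac{2 \cdot 0 \left(-8\right) 3}{2} = - \frac{9}{2} + \frac{0 \cdot 3}{2} = - \frac{9}{2} + \frac{1}{2} \cdot 0 = - \frac{9}{2} + 0 = - \frac{9}{2} \approx -4.5$)
$\left(n + \left(v{\left(-8,7 \right)} - \left(70 + 54\right)\right)\right) 458 = \left(- \frac{9}{2} + \left(10 - \left(70 + 54\right)\right)\right) 458 = \left(- \frac{9}{2} + \left(10 - 124\right)\right) 458 = \left(- \frac{9}{2} - 114\right) 458 = \left(- \frac{237}{2}\right) 458 = -54273$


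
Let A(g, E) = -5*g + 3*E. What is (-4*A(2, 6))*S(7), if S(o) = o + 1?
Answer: -256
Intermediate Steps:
S(o) = 1 + o
(-4*A(2, 6))*S(7) = (-4*(-5*2 + 3*6))*(1 + 7) = -4*(-10 + 18)*8 = -4*8*8 = -32*8 = -256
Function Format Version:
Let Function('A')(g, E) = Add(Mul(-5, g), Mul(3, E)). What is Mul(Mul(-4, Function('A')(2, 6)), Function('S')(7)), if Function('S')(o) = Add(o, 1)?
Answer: -256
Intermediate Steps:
Function('S')(o) = Add(1, o)
Mul(Mul(-4, Function('A')(2, 6)), Function('S')(7)) = Mul(Mul(-4, Add(Mul(-5, 2), Mul(3, 6))), Add(1, 7)) = Mul(Mul(-4, Add(-10, 18)), 8) = Mul(Mul(-4, 8), 8) = Mul(-32, 8) = -256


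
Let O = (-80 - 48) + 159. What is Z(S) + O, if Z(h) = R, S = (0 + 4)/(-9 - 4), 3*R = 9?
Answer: 34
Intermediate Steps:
R = 3 (R = (⅓)*9 = 3)
S = -4/13 (S = 4/(-13) = 4*(-1/13) = -4/13 ≈ -0.30769)
Z(h) = 3
O = 31 (O = -128 + 159 = 31)
Z(S) + O = 3 + 31 = 34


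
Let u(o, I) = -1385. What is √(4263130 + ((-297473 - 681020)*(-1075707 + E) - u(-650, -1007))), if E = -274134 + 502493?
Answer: √829128351079 ≈ 9.1057e+5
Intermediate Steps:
E = 228359
√(4263130 + ((-297473 - 681020)*(-1075707 + E) - u(-650, -1007))) = √(4263130 + ((-297473 - 681020)*(-1075707 + 228359) - 1*(-1385))) = √(4263130 + (-978493*(-847348) + 1385)) = √(4263130 + (829124086564 + 1385)) = √(4263130 + 829124087949) = √829128351079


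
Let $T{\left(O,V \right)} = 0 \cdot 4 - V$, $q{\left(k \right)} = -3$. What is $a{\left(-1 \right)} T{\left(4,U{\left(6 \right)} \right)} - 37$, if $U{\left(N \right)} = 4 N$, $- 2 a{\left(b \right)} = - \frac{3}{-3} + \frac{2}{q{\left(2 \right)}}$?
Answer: $-33$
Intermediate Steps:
$a{\left(b \right)} = - \frac{1}{6}$ ($a{\left(b \right)} = - \frac{- \frac{3}{-3} + \frac{2}{-3}}{2} = - \frac{\left(-3\right) \left(- \frac{1}{3}\right) + 2 \left(- \frac{1}{3}\right)}{2} = - \frac{1 - \frac{2}{3}}{2} = \left(- \frac{1}{2}\right) \frac{1}{3} = - \frac{1}{6}$)
$T{\left(O,V \right)} = - V$ ($T{\left(O,V \right)} = 0 - V = - V$)
$a{\left(-1 \right)} T{\left(4,U{\left(6 \right)} \right)} - 37 = - \frac{\left(-1\right) 4 \cdot 6}{6} - 37 = - \frac{\left(-1\right) 24}{6} - 37 = \left(- \frac{1}{6}\right) \left(-24\right) - 37 = 4 - 37 = -33$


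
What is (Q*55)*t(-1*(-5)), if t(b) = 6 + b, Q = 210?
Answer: 127050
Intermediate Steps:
(Q*55)*t(-1*(-5)) = (210*55)*(6 - 1*(-5)) = 11550*(6 + 5) = 11550*11 = 127050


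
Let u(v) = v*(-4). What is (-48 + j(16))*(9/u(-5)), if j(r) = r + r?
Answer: -36/5 ≈ -7.2000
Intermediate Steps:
u(v) = -4*v
j(r) = 2*r
(-48 + j(16))*(9/u(-5)) = (-48 + 2*16)*(9/((-4*(-5)))) = (-48 + 32)*(9/20) = -144/20 = -16*9/20 = -36/5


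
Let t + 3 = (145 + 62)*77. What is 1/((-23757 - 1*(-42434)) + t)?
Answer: 1/34613 ≈ 2.8891e-5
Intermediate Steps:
t = 15936 (t = -3 + (145 + 62)*77 = -3 + 207*77 = -3 + 15939 = 15936)
1/((-23757 - 1*(-42434)) + t) = 1/((-23757 - 1*(-42434)) + 15936) = 1/((-23757 + 42434) + 15936) = 1/(18677 + 15936) = 1/34613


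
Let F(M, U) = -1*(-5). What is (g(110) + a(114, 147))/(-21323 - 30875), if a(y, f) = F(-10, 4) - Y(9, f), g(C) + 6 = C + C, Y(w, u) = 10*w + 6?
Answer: -123/52198 ≈ -0.0023564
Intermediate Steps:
Y(w, u) = 6 + 10*w
g(C) = -6 + 2*C (g(C) = -6 + (C + C) = -6 + 2*C)
F(M, U) = 5
a(y, f) = -91 (a(y, f) = 5 - (6 + 10*9) = 5 - (6 + 90) = 5 - 1*96 = 5 - 96 = -91)
(g(110) + a(114, 147))/(-21323 - 30875) = ((-6 + 2*110) - 91)/(-21323 - 30875) = ((-6 + 220) - 91)/(-52198) = (214 - 91)*(-1/52198) = 123*(-1/52198) = -123/52198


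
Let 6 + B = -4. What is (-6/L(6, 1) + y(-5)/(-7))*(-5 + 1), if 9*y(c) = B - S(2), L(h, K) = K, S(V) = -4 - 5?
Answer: 1508/63 ≈ 23.936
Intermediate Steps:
S(V) = -9
B = -10 (B = -6 - 4 = -10)
y(c) = -⅑ (y(c) = (-10 - 1*(-9))/9 = (-10 + 9)/9 = (⅑)*(-1) = -⅑)
(-6/L(6, 1) + y(-5)/(-7))*(-5 + 1) = (-6/1 - ⅑/(-7))*(-5 + 1) = (-6*1 - ⅑*(-⅐))*(-4) = (-6 + 1/63)*(-4) = -377/63*(-4) = 1508/63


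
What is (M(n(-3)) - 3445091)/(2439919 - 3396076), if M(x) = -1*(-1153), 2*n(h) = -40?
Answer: 3443938/956157 ≈ 3.6019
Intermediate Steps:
n(h) = -20 (n(h) = (1/2)*(-40) = -20)
M(x) = 1153
(M(n(-3)) - 3445091)/(2439919 - 3396076) = (1153 - 3445091)/(2439919 - 3396076) = -3443938/(-956157) = -3443938*(-1/956157) = 3443938/956157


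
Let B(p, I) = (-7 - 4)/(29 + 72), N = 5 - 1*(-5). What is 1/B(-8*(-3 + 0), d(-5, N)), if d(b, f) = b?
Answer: -101/11 ≈ -9.1818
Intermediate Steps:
N = 10 (N = 5 + 5 = 10)
B(p, I) = -11/101
1/B(-8*(-3 + 0), d(-5, N)) = 1/(-11/101) = -101/11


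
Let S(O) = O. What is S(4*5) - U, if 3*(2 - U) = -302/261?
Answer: 13792/783 ≈ 17.614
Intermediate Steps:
U = 1868/783 (U = 2 - (-302)/(3*261) = 2 - ⅓*(-302/261) = 2 + 302/783 = 1868/783 ≈ 2.3857)
S(4*5) - U = 4*5 - 1*1868/783 = 20 - 1868/783 = 13792/783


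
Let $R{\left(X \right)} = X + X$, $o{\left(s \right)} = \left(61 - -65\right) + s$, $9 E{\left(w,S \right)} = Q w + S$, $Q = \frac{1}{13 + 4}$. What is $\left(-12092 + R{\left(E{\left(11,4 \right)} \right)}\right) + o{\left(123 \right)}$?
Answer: $- \frac{1811821}{153} \approx -11842.0$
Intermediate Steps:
$Q = \frac{1}{17} \approx 0.058824$
$E{\left(w,S \right)} = \frac{S}{9} + \frac{w}{153}$ ($E{\left(w,S \right)} = \frac{\frac{w}{17} + S}{9} = \frac{S + \frac{w}{17}}{9} = \frac{S}{9} + \frac{w}{153}$)
$o{\left(s \right)} = 126 + s$ ($o{\left(s \right)} = \left(61 + 65\right) + s = 126 + s$)
$R{\left(X \right)} = 2 X$
$\left(-12092 + R{\left(E{\left(11,4 \right)} \right)}\right) + o{\left(123 \right)} = \left(-12092 + 2 \left(\frac{1}{9} \cdot 4 + \frac{1}{153} \cdot 11\right)\right) + \left(126 + 123\right) = \left(-12092 + 2 \left(\frac{4}{9} + \frac{11}{153}\right)\right) + 249 = \left(-12092 + 2 \cdot \frac{79}{153}\right) + 249 = \left(-12092 + \frac{158}{153}\right) + 249 = - \frac{1849918}{153} + 249 = - \frac{1811821}{153}$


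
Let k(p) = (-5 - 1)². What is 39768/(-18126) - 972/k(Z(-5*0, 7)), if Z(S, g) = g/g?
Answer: -88195/3021 ≈ -29.194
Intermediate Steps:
Z(S, g) = 1
k(p) = 36 (k(p) = (-6)² = 36)
39768/(-18126) - 972/k(Z(-5*0, 7)) = 39768/(-18126) - 972/36 = 39768*(-1/18126) - 972*1/36 = -6628/3021 - 27 = -88195/3021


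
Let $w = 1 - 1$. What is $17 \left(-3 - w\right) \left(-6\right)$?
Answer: $306$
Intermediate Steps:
$w = 0$
$17 \left(-3 - w\right) \left(-6\right) = 17 \left(-3 - 0\right) \left(-6\right) = 17 \left(-3 + 0\right) \left(-6\right) = 17 \left(-3\right) \left(-6\right) = \left(-51\right) \left(-6\right) = 306$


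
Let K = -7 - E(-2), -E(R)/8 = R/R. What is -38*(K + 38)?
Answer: -1482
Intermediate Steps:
E(R) = -8 (E(R) = -8*R/R = -8*1 = -8)
K = 1 (K = -7 - 1*(-8) = -7 + 8 = 1)
-38*(K + 38) = -38*(1 + 38) = -38*39 = -1482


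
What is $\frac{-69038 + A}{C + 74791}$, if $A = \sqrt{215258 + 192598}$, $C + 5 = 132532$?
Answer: $- \frac{34519}{103659} + \frac{2 \sqrt{25491}}{103659} \approx -0.32993$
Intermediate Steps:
$C = 132527$ ($C = -5 + 132532 = 132527$)
$A = 4 \sqrt{25491}$ ($A = \sqrt{407856} = 4 \sqrt{25491} \approx 638.64$)
$\frac{-69038 + A}{C + 74791} = \frac{-69038 + 4 \sqrt{25491}}{132527 + 74791} = \frac{-69038 + 4 \sqrt{25491}}{207318} = \left(-69038 + 4 \sqrt{25491}\right) \frac{1}{207318} = - \frac{34519}{103659} + \frac{2 \sqrt{25491}}{103659}$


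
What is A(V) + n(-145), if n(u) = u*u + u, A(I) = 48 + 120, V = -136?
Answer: 21048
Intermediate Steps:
A(I) = 168
n(u) = u + u**2 (n(u) = u**2 + u = u + u**2)
A(V) + n(-145) = 168 - 145*(1 - 145) = 168 - 145*(-144) = 168 + 20880 = 21048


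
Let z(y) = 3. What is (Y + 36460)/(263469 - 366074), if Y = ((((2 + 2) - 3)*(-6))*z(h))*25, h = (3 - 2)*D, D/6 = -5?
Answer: -7202/20521 ≈ -0.35096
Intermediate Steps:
D = -30 (D = 6*(-5) = -30)
h = -30 (h = (3 - 2)*(-30) = 1*(-30) = -30)
Y = -450 (Y = ((((2 + 2) - 3)*(-6))*3)*25 = (((4 - 3)*(-6))*3)*25 = ((1*(-6))*3)*25 = -6*3*25 = -18*25 = -450)
(Y + 36460)/(263469 - 366074) = (-450 + 36460)/(263469 - 366074) = 36010/(-102605) = 36010*(-1/102605) = -7202/20521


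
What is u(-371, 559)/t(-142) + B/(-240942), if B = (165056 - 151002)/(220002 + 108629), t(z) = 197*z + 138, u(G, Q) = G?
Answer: 14687881825999/1102041302775036 ≈ 0.013328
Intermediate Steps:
t(z) = 138 + 197*z
B = 14054/328631 ≈ 0.042765
u(-371, 559)/t(-142) + B/(-240942) = -371/(138 + 197*(-142)) + (14054/328631)/(-240942) = -371/(138 - 27974) + (14054/328631)*(-1/240942) = -371/(-27836) - 7027/39590505201 = -371*(-1/27836) - 7027/39590505201 = 371/27836 - 7027/39590505201 = 14687881825999/1102041302775036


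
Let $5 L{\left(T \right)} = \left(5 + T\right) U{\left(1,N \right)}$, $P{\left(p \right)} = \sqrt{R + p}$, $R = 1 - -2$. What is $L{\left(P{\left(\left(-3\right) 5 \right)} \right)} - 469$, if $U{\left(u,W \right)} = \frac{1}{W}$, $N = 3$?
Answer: $- \frac{1406}{3} + \frac{2 i \sqrt{3}}{15} \approx -468.67 + 0.23094 i$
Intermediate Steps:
$R = 3$ ($R = 1 + 2 = 3$)
$P{\left(p \right)} = \sqrt{3 + p}$
$L{\left(T \right)} = \frac{1}{3} + \frac{T}{15}$ ($L{\left(T \right)} = \frac{\left(5 + T\right) \frac{1}{3}}{5} = \frac{\frac{5}{3} + \frac{T}{3}}{5} = \frac{1}{3} + \frac{T}{15}$)
$L{\left(P{\left(\left(-3\right) 5 \right)} \right)} - 469 = \left(\frac{1}{3} + \frac{\sqrt{3 - 15}}{15}\right) - 469 = \left(\frac{1}{3} + \frac{\sqrt{-12}}{15}\right) - 469 = \left(\frac{1}{3} + \frac{2 i \sqrt{3}}{15}\right) - 469 = - \frac{1406}{3} + \frac{2 i \sqrt{3}}{15}$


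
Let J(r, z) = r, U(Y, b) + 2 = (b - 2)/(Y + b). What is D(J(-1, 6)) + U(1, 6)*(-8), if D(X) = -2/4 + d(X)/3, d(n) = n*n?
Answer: 473/42 ≈ 11.262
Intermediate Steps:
U(Y, b) = -2 + (-2 + b)/(Y + b) (U(Y, b) = -2 + (b - 2)/(Y + b) = -2 + (-2 + b)/(Y + b))
d(n) = n²
D(X) = -½ + X²/3 (D(X) = -2/4 + X²/3 = -2*¼ + X²*(⅓) = -½ + X²/3)
D(J(-1, 6)) + U(1, 6)*(-8) = (-½ + (⅓)*(-1)²) + ((-2 - 1*6 - 2*1)/(1 + 6))*(-8) = (-½ + (⅓)*1) + ((-2 - 6 - 2)/7)*(-8) = (-½ + ⅓) + ((⅐)*(-10))*(-8) = -⅙ - 10/7*(-8) = -⅙ + 80/7 = 473/42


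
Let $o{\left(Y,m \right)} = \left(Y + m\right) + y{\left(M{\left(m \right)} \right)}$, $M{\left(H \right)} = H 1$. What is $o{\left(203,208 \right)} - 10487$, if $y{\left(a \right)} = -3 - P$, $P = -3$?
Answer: $-10076$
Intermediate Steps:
$M{\left(H \right)} = H$
$y{\left(a \right)} = 0$ ($y{\left(a \right)} = -3 - -3 = -3 + 3 = 0$)
$o{\left(Y,m \right)} = Y + m$ ($o{\left(Y,m \right)} = \left(Y + m\right) + 0 = Y + m$)
$o{\left(203,208 \right)} - 10487 = \left(203 + 208\right) - 10487 = 411 - 10487 = -10076$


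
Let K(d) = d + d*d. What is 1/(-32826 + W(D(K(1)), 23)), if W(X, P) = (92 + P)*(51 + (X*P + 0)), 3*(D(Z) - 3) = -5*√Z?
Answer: -85617/1454048417 + 39675*√2/2908096834 ≈ -3.9588e-5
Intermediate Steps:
K(d) = d + d²
D(Z) = 3 - 5*√Z/3 (D(Z) = 3 + (-5*√Z)/3 = 3 - 5*√Z/3)
W(X, P) = (51 + P*X)*(92 + P) (W(X, P) = (92 + P)*(51 + (P*X + 0)) = (92 + P)*(51 + P*X) = (51 + P*X)*(92 + P))
1/(-32826 + W(D(K(1)), 23)) = 1/(-32826 + (4692 + 51*23 + (3 - 5*√(1 + 1)/3)*23² + 92*23*(3 - 5*√(1 + 1)/3))) = 1/(-32826 + (4692 + 1173 + (3 - 5*√2/3)*529 + 92*23*(3 - 5*√2/3))) = 1/(-32826 + (4692 + 1173 + (1587 - 2645*√2/3) + (6348 - 10580*√2/3))) = 1/(-32826 + (13800 - 13225*√2/3)) = 1/(-19026 - 13225*√2/3)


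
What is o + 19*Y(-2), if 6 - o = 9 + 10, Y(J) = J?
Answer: -51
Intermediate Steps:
o = -13 (o = 6 - (9 + 10) = 6 - 1*19 = 6 - 19 = -13)
o + 19*Y(-2) = -13 + 19*(-2) = -13 - 38 = -51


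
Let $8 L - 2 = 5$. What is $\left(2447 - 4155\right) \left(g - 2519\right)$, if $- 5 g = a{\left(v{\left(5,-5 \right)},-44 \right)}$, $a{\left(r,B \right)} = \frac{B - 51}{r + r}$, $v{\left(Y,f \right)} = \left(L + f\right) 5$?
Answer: $\frac{710034388}{165} \approx 4.3032 \cdot 10^{6}$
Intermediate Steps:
$L = \frac{7}{8}$ ($L = \frac{1}{4} + \frac{1}{8} \cdot 5 = \frac{1}{4} + \frac{5}{8} = \frac{7}{8} \approx 0.875$)
$v{\left(Y,f \right)} = \frac{35}{8} + 5 f$ ($v{\left(Y,f \right)} = \left(\frac{7}{8} + f\right) 5 = \frac{35}{8} + 5 f$)
$a{\left(r,B \right)} = \frac{-51 + B}{2 r}$
$g = - \frac{76}{165}$ ($g = - \frac{\frac{1}{2} \frac{1}{\frac{35}{8} + 5 \left(-5\right)} \left(-51 - 44\right)}{5} = - \frac{\frac{1}{2} \frac{1}{\frac{35}{8} - 25} \left(-95\right)}{5} = - \frac{\frac{1}{2} \frac{1}{- \frac{165}{8}} \left(-95\right)}{5} = - \frac{\frac{1}{2} \left(- \frac{8}{165}\right) \left(-95\right)}{5} = \left(- \frac{1}{5}\right) \frac{76}{33} = - \frac{76}{165} \approx -0.46061$)
$\left(2447 - 4155\right) \left(g - 2519\right) = \left(2447 - 4155\right) \left(- \frac{76}{165} - 2519\right) = - 1708 \left(- \frac{76}{165} - 2519\right) = \left(-1708\right) \left(- \frac{415711}{165}\right) = \frac{710034388}{165}$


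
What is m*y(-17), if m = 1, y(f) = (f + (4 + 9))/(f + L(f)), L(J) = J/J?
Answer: ¼ ≈ 0.25000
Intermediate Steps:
L(J) = 1
y(f) = (13 + f)/(1 + f) (y(f) = (f + (4 + 9))/(f + 1) = (f + 13)/(1 + f) = (13 + f)/(1 + f))
m*y(-17) = 1*((13 - 17)/(1 - 17)) = 1*(-4/(-16)) = 1*(-1/16*(-4)) = 1*(¼) = ¼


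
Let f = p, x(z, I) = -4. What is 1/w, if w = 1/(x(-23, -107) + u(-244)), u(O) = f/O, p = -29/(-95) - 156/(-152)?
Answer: -185693/46360 ≈ -4.0055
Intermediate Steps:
p = 253/190 (p = -29*(-1/95) - 156*(-1/152) = 29/95 + 39/38 = 253/190 ≈ 1.3316)
f = 253/190 ≈ 1.3316
u(O) = 253/(190*O)
w = -46360/185693 (w = 1/(-4 + (253/190)/(-244)) = 1/(-4 + (253/190)*(-1/244)) = 1/(-4 - 253/46360) = 1/(-185693/46360) = -46360/185693 ≈ -0.24966)
1/w = 1/(-46360/185693) = -185693/46360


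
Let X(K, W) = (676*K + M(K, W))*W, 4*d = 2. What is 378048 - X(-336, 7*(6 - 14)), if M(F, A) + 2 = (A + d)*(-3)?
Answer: -12332356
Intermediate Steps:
d = ½ (d = (¼)*2 = ½ ≈ 0.50000)
M(F, A) = -7/2 - 3*A (M(F, A) = -2 + (A + ½)*(-3) = -2 + (½ + A)*(-3) = -2 + (-3/2 - 3*A) = -7/2 - 3*A)
X(K, W) = W*(-7/2 - 3*W + 676*K) (X(K, W) = (676*K + (-7/2 - 3*W))*W = (-7/2 - 3*W + 676*K)*W = W*(-7/2 - 3*W + 676*K))
378048 - X(-336, 7*(6 - 14)) = 378048 - 7*(6 - 14)*(-7 - 42*(6 - 14) + 1352*(-336))/2 = 378048 - 7*(-8)*(-7 - 42*(-8) - 454272)/2 = 378048 - (-56)*(-7 - 6*(-56) - 454272)/2 = 378048 - (-56)*(-7 + 336 - 454272)/2 = 378048 - (-56)*(-453943)/2 = 378048 - 1*12710404 = 378048 - 12710404 = -12332356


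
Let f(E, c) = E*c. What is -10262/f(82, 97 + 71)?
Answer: -733/984 ≈ -0.74492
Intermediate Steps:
-10262/f(82, 97 + 71) = -10262*1/(82*(97 + 71)) = -10262/(82*168) = -10262/13776 = -10262*1/13776 = -733/984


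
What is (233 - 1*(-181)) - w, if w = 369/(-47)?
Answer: 19827/47 ≈ 421.85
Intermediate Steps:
w = -369/47 (w = 369*(-1/47) = -369/47 ≈ -7.8511)
(233 - 1*(-181)) - w = (233 - 1*(-181)) - 1*(-369/47) = (233 + 181) + 369/47 = 414 + 369/47 = 19827/47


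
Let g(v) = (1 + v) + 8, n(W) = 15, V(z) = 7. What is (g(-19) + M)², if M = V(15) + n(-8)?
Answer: 144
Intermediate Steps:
g(v) = 9 + v
M = 22 (M = 7 + 15 = 22)
(g(-19) + M)² = ((9 - 19) + 22)² = (-10 + 22)² = 12² = 144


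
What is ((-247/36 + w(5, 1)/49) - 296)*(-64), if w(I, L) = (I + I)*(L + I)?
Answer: 8513392/441 ≈ 19305.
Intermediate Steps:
w(I, L) = 2*I*(I + L) (w(I, L) = (2*I)*(I + L) = 2*I*(I + L))
((-247/36 + w(5, 1)/49) - 296)*(-64) = ((-247/36 + (2*5*(5 + 1))/49) - 296)*(-64) = ((-247*1/36 + (2*5*6)*(1/49)) - 296)*(-64) = ((-247/36 + 60*(1/49)) - 296)*(-64) = ((-247/36 + 60/49) - 296)*(-64) = (-9943/1764 - 296)*(-64) = -532087/1764*(-64) = 8513392/441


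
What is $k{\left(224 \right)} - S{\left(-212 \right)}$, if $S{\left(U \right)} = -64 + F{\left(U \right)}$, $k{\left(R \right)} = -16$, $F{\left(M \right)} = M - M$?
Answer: $48$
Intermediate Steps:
$F{\left(M \right)} = 0$
$S{\left(U \right)} = -64$ ($S{\left(U \right)} = -64 + 0 = -64$)
$k{\left(224 \right)} - S{\left(-212 \right)} = -16 - -64 = -16 + 64 = 48$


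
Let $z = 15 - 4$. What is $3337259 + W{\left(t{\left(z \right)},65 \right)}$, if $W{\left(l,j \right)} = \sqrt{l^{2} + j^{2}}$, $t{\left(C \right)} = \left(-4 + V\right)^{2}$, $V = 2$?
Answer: $3337259 + \sqrt{4241} \approx 3.3373 \cdot 10^{6}$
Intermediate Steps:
$z = 11$
$t{\left(C \right)} = 4$ ($t{\left(C \right)} = \left(-4 + 2\right)^{2} = \left(-2\right)^{2} = 4$)
$W{\left(l,j \right)} = \sqrt{j^{2} + l^{2}}$
$3337259 + W{\left(t{\left(z \right)},65 \right)} = 3337259 + \sqrt{65^{2} + 4^{2}} = 3337259 + \sqrt{4225 + 16} = 3337259 + \sqrt{4241}$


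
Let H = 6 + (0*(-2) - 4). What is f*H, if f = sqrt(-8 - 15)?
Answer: 2*I*sqrt(23) ≈ 9.5917*I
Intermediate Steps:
f = I*sqrt(23) (f = sqrt(-23) = I*sqrt(23) ≈ 4.7958*I)
H = 2 (H = 6 + (0 - 4) = 6 - 4 = 2)
f*H = (I*sqrt(23))*2 = 2*I*sqrt(23)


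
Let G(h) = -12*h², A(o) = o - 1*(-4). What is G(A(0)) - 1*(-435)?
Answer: 243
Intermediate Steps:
A(o) = 4 + o (A(o) = o + 4 = 4 + o)
G(A(0)) - 1*(-435) = -12*(4 + 0)² - 1*(-435) = -12*4² + 435 = -12*16 + 435 = -192 + 435 = 243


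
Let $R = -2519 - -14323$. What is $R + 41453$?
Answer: $53257$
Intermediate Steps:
$R = 11804$ ($R = -2519 + 14323 = 11804$)
$R + 41453 = 11804 + 41453 = 53257$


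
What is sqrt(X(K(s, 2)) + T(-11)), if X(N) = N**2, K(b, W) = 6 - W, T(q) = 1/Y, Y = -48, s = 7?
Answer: sqrt(2301)/12 ≈ 3.9974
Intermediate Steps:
T(q) = -1/48 (T(q) = 1/(-48) = -1/48)
sqrt(X(K(s, 2)) + T(-11)) = sqrt((6 - 1*2)**2 - 1/48) = sqrt((6 - 2)**2 - 1/48) = sqrt(4**2 - 1/48) = sqrt(16 - 1/48) = sqrt(767/48) = sqrt(2301)/12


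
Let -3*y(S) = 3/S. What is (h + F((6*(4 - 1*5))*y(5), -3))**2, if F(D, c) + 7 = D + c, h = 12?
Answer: 256/25 ≈ 10.240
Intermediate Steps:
y(S) = -1/S
F(D, c) = -7 + D + c (F(D, c) = -7 + (D + c) = -7 + D + c)
(h + F((6*(4 - 1*5))*y(5), -3))**2 = (12 + (-7 + (6*(4 - 1*5))*(-1/5) - 3))**2 = (12 + (-7 + (6*(4 - 5))*(-1*1/5) - 3))**2 = (12 + (-7 + (6*(-1))*(-1/5) - 3))**2 = (12 + (-7 - 6*(-1/5) - 3))**2 = (12 + (-7 + 6/5 - 3))**2 = (12 - 44/5)**2 = (16/5)**2 = 256/25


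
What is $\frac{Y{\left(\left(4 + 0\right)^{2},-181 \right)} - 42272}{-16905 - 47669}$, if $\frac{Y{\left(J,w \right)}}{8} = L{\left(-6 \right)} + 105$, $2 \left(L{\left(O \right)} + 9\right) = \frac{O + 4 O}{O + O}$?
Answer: $\frac{20747}{32287} \approx 0.64258$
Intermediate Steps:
$L{\left(O \right)} = - \frac{31}{4}$ ($L{\left(O \right)} = -9 + \frac{\left(O + 4 O\right) \frac{1}{O + O}}{2} = -9 + \frac{5 O \frac{1}{2 O}}{2} = -9 + \frac{1}{2} \cdot \frac{5}{2} = -9 + \frac{5}{4} = - \frac{31}{4}$)
$Y{\left(J,w \right)} = 778$ ($Y{\left(J,w \right)} = 8 \left(- \frac{31}{4} + 105\right) = 8 \cdot \frac{389}{4} = 778$)
$\frac{Y{\left(\left(4 + 0\right)^{2},-181 \right)} - 42272}{-16905 - 47669} = \frac{778 - 42272}{-16905 - 47669} = - \frac{41494}{-64574} = \left(-41494\right) \left(- \frac{1}{64574}\right) = \frac{20747}{32287}$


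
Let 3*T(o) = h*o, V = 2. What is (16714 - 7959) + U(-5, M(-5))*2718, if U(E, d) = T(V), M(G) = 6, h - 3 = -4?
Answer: 6943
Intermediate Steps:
h = -1 (h = 3 - 4 = -1)
T(o) = -o/3 (T(o) = (-o)/3 = -o/3)
U(E, d) = -2/3 (U(E, d) = -1/3*2 = -2/3)
(16714 - 7959) + U(-5, M(-5))*2718 = (16714 - 7959) - 2/3*2718 = 8755 - 1812 = 6943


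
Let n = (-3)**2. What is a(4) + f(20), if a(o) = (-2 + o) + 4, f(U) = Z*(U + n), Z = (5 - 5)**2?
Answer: 6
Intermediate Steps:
Z = 0 (Z = 0**2 = 0)
n = 9
f(U) = 0 (f(U) = 0*(U + 9) = 0*(9 + U) = 0)
a(o) = 2 + o
a(4) + f(20) = (2 + 4) + 0 = 6 + 0 = 6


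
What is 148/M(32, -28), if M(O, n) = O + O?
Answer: 37/16 ≈ 2.3125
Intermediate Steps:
M(O, n) = 2*O
148/M(32, -28) = 148/((2*32)) = 148/64 = 148*(1/64) = 37/16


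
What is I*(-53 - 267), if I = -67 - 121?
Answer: 60160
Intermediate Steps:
I = -188
I*(-53 - 267) = -188*(-53 - 267) = -188*(-320) = 60160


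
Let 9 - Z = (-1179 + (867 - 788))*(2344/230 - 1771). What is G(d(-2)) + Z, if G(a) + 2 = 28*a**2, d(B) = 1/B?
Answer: -44548138/23 ≈ -1.9369e+6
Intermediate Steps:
G(a) = -2 + 28*a**2
Z = -44548253/23 (Z = 9 - (-1179 + (867 - 788))*(2344/230 - 1771) = 9 - (-1179 + 79)*(2344*(1/230) - 1771) = 9 - (-1100)*(1172/115 - 1771) = 9 - (-1100)*(-202493)/115 = 9 - 1*44548460/23 = 9 - 44548460/23 = -44548253/23 ≈ -1.9369e+6)
G(d(-2)) + Z = (-2 + 28*(1/(-2))**2) - 44548253/23 = (-2 + 28*(-1/2)**2) - 44548253/23 = (-2 + 28*(1/4)) - 44548253/23 = (-2 + 7) - 44548253/23 = 5 - 44548253/23 = -44548138/23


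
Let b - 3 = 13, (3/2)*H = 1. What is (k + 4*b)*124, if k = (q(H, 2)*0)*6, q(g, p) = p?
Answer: 7936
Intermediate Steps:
H = 2/3 (H = (2/3)*1 = 2/3 ≈ 0.66667)
b = 16 (b = 3 + 13 = 16)
k = 0 (k = (2*0)*6 = 0*6 = 0)
(k + 4*b)*124 = (0 + 4*16)*124 = (0 + 64)*124 = 64*124 = 7936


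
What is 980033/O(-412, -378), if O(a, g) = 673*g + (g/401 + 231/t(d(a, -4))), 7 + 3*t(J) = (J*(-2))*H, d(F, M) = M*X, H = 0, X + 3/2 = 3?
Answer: -23117249/6003063 ≈ -3.8509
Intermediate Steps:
X = 3/2 (X = -3/2 + 3 = 3/2 ≈ 1.5000)
d(F, M) = 3*M/2 (d(F, M) = M*(3/2) = 3*M/2)
t(J) = -7/3 (t(J) = -7/3 + ((J*(-2))*0)/3 = -7/3 + (-2*J*0)/3 = -7/3 + (1/3)*0 = -7/3 + 0 = -7/3)
O(a, g) = -99 + 269874*g/401 (O(a, g) = 673*g + (g/401 + 231/(-7/3)) = 673*g + (g*(1/401) + 231*(-3/7)) = 673*g + (g/401 - 99) = 673*g + (-99 + g/401) = -99 + 269874*g/401)
980033/O(-412, -378) = 980033/(-99 + (269874/401)*(-378)) = 980033/(-99 - 102012372/401) = 980033/(-102052071/401) = 980033*(-401/102052071) = -23117249/6003063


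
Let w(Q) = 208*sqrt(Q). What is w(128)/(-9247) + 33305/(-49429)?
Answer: -33305/49429 - 1664*sqrt(2)/9247 ≈ -0.92828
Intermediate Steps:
w(128)/(-9247) + 33305/(-49429) = (208*sqrt(128))/(-9247) + 33305/(-49429) = (208*(8*sqrt(2)))*(-1/9247) + 33305*(-1/49429) = (1664*sqrt(2))*(-1/9247) - 33305/49429 = -1664*sqrt(2)/9247 - 33305/49429 = -33305/49429 - 1664*sqrt(2)/9247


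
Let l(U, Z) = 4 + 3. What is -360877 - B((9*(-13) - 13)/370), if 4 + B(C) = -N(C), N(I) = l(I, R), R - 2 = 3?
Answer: -360866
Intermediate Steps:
R = 5 (R = 2 + 3 = 5)
l(U, Z) = 7
N(I) = 7
B(C) = -11 (B(C) = -4 - 1*7 = -4 - 7 = -11)
-360877 - B((9*(-13) - 13)/370) = -360877 - 1*(-11) = -360877 + 11 = -360866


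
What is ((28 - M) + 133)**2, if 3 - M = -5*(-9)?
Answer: 41209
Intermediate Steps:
M = -42 (M = 3 - (-5)*(-9) = 3 - 1*45 = 3 - 45 = -42)
((28 - M) + 133)**2 = ((28 - 1*(-42)) + 133)**2 = ((28 + 42) + 133)**2 = (70 + 133)**2 = 203**2 = 41209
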